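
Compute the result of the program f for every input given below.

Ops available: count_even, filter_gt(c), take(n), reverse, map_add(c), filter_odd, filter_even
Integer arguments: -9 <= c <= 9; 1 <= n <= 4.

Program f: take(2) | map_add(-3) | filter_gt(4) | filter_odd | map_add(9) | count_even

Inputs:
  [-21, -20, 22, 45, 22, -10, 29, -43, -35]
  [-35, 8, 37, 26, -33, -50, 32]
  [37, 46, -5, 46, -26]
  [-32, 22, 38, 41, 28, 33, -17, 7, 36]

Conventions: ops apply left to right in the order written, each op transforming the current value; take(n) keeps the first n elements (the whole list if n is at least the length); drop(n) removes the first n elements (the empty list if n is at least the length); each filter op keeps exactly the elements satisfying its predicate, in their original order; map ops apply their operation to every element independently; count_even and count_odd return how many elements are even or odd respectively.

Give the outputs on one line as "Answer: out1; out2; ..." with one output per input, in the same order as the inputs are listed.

0; 1; 1; 1

Execution, op by op:
  [-21, -20, 22, 45, 22, -10, 29, -43, -35] -> [-21, -20] -> [-24, -23] -> [] -> [] -> [] -> 0
  [-35, 8, 37, 26, -33, -50, 32] -> [-35, 8] -> [-38, 5] -> [5] -> [5] -> [14] -> 1
  [37, 46, -5, 46, -26] -> [37, 46] -> [34, 43] -> [34, 43] -> [43] -> [52] -> 1
  [-32, 22, 38, 41, 28, 33, -17, 7, 36] -> [-32, 22] -> [-35, 19] -> [19] -> [19] -> [28] -> 1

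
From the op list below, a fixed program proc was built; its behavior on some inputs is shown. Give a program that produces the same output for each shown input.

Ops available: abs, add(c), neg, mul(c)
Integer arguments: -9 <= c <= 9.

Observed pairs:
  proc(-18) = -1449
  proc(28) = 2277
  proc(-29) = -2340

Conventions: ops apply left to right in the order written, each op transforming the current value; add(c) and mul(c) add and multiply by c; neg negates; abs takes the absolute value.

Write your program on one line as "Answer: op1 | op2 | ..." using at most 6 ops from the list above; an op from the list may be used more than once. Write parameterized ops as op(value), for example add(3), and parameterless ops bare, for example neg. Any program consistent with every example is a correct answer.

neg | mul(9) | mul(9) | neg | add(9)

Check, running the answer program on each example:
  -18 -> 18 -> 162 -> 1458 -> -1458 -> -1449
  28 -> -28 -> -252 -> -2268 -> 2268 -> 2277
  -29 -> 29 -> 261 -> 2349 -> -2349 -> -2340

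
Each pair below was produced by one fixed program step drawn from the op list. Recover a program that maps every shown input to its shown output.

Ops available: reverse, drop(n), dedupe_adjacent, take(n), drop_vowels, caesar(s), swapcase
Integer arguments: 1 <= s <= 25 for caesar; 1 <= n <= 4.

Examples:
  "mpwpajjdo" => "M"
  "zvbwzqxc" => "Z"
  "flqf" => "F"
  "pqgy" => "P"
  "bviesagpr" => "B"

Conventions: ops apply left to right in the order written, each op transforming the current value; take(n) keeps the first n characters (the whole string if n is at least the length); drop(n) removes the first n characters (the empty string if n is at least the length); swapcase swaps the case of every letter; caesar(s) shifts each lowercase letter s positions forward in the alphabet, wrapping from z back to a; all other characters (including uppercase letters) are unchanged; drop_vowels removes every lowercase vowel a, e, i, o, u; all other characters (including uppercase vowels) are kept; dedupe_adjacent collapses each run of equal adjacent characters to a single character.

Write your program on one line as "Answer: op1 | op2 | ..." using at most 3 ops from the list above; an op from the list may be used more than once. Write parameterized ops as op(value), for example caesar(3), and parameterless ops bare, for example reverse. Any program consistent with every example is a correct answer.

take(2) | swapcase | take(1)

Check, running the answer program on each example:
  "mpwpajjdo" -> "mp" -> "MP" -> "M"
  "zvbwzqxc" -> "zv" -> "ZV" -> "Z"
  "flqf" -> "fl" -> "FL" -> "F"
  "pqgy" -> "pq" -> "PQ" -> "P"
  "bviesagpr" -> "bv" -> "BV" -> "B"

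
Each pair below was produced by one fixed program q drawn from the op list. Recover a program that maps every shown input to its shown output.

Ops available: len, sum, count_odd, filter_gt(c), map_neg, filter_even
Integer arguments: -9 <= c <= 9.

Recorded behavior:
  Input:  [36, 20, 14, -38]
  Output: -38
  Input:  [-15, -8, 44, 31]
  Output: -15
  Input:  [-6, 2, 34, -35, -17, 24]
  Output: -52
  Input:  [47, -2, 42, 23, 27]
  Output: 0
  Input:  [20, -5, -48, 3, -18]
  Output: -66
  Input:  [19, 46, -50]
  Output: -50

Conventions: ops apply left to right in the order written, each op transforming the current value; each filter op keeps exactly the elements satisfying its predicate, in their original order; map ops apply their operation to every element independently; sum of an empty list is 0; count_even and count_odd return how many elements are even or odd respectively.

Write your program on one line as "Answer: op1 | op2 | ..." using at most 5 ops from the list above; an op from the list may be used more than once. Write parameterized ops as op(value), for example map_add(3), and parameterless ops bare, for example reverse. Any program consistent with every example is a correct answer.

map_neg | filter_gt(9) | map_neg | sum

Check, running the answer program on each example:
  [36, 20, 14, -38] -> [-36, -20, -14, 38] -> [38] -> [-38] -> -38
  [-15, -8, 44, 31] -> [15, 8, -44, -31] -> [15] -> [-15] -> -15
  [-6, 2, 34, -35, -17, 24] -> [6, -2, -34, 35, 17, -24] -> [35, 17] -> [-35, -17] -> -52
  [47, -2, 42, 23, 27] -> [-47, 2, -42, -23, -27] -> [] -> [] -> 0
  [20, -5, -48, 3, -18] -> [-20, 5, 48, -3, 18] -> [48, 18] -> [-48, -18] -> -66
  [19, 46, -50] -> [-19, -46, 50] -> [50] -> [-50] -> -50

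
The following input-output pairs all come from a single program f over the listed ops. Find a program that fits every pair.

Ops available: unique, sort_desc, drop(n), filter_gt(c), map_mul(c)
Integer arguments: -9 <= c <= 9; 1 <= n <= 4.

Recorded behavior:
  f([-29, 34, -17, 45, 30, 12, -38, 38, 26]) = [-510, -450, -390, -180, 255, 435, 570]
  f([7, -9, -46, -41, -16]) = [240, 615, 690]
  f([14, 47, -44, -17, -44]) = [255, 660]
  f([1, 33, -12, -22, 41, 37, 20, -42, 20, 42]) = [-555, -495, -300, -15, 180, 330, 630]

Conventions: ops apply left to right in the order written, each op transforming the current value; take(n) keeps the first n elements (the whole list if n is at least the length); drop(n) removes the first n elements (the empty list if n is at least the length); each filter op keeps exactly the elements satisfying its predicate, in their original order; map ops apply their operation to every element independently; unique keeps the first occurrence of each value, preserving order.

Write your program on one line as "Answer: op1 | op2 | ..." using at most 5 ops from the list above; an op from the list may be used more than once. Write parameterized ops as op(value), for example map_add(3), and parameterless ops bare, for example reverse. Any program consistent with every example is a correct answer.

unique | map_mul(3) | sort_desc | drop(2) | map_mul(-5)

Check, running the answer program on each example:
  [-29, 34, -17, 45, 30, 12, -38, 38, 26] -> [-29, 34, -17, 45, 30, 12, -38, 38, 26] -> [-87, 102, -51, 135, 90, 36, -114, 114, 78] -> [135, 114, 102, 90, 78, 36, -51, -87, -114] -> [102, 90, 78, 36, -51, -87, -114] -> [-510, -450, -390, -180, 255, 435, 570]
  [7, -9, -46, -41, -16] -> [7, -9, -46, -41, -16] -> [21, -27, -138, -123, -48] -> [21, -27, -48, -123, -138] -> [-48, -123, -138] -> [240, 615, 690]
  [14, 47, -44, -17, -44] -> [14, 47, -44, -17] -> [42, 141, -132, -51] -> [141, 42, -51, -132] -> [-51, -132] -> [255, 660]
  [1, 33, -12, -22, 41, 37, 20, -42, 20, 42] -> [1, 33, -12, -22, 41, 37, 20, -42, 42] -> [3, 99, -36, -66, 123, 111, 60, -126, 126] -> [126, 123, 111, 99, 60, 3, -36, -66, -126] -> [111, 99, 60, 3, -36, -66, -126] -> [-555, -495, -300, -15, 180, 330, 630]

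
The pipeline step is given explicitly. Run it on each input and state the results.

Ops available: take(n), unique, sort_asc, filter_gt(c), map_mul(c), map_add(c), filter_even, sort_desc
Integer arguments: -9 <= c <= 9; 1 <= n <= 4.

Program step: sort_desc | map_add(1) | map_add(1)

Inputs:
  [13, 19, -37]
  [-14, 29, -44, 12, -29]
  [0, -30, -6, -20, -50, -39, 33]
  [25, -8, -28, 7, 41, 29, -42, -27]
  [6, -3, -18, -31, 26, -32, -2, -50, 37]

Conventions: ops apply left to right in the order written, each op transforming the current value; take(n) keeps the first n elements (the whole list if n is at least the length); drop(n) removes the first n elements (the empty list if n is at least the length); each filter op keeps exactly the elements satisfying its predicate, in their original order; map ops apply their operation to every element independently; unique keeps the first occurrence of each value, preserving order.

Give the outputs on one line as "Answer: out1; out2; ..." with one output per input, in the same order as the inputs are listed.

[21, 15, -35]; [31, 14, -12, -27, -42]; [35, 2, -4, -18, -28, -37, -48]; [43, 31, 27, 9, -6, -25, -26, -40]; [39, 28, 8, 0, -1, -16, -29, -30, -48]

Execution, op by op:
  [13, 19, -37] -> [19, 13, -37] -> [20, 14, -36] -> [21, 15, -35]
  [-14, 29, -44, 12, -29] -> [29, 12, -14, -29, -44] -> [30, 13, -13, -28, -43] -> [31, 14, -12, -27, -42]
  [0, -30, -6, -20, -50, -39, 33] -> [33, 0, -6, -20, -30, -39, -50] -> [34, 1, -5, -19, -29, -38, -49] -> [35, 2, -4, -18, -28, -37, -48]
  [25, -8, -28, 7, 41, 29, -42, -27] -> [41, 29, 25, 7, -8, -27, -28, -42] -> [42, 30, 26, 8, -7, -26, -27, -41] -> [43, 31, 27, 9, -6, -25, -26, -40]
  [6, -3, -18, -31, 26, -32, -2, -50, 37] -> [37, 26, 6, -2, -3, -18, -31, -32, -50] -> [38, 27, 7, -1, -2, -17, -30, -31, -49] -> [39, 28, 8, 0, -1, -16, -29, -30, -48]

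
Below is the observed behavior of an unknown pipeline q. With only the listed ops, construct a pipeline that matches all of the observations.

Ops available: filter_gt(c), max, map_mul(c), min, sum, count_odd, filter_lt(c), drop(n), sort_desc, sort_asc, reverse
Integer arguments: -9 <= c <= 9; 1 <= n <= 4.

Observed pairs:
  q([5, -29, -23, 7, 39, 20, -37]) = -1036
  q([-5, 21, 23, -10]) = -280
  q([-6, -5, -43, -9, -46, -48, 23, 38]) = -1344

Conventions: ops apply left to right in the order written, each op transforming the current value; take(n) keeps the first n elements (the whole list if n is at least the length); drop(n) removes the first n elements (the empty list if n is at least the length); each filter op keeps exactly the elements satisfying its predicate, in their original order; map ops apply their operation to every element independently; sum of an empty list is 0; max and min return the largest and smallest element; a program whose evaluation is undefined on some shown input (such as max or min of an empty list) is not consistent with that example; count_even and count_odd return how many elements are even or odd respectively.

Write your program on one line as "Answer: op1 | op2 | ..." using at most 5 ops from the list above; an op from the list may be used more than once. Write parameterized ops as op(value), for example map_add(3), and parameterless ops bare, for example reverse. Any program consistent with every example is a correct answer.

map_mul(4) | reverse | map_mul(7) | min

Check, running the answer program on each example:
  [5, -29, -23, 7, 39, 20, -37] -> [20, -116, -92, 28, 156, 80, -148] -> [-148, 80, 156, 28, -92, -116, 20] -> [-1036, 560, 1092, 196, -644, -812, 140] -> -1036
  [-5, 21, 23, -10] -> [-20, 84, 92, -40] -> [-40, 92, 84, -20] -> [-280, 644, 588, -140] -> -280
  [-6, -5, -43, -9, -46, -48, 23, 38] -> [-24, -20, -172, -36, -184, -192, 92, 152] -> [152, 92, -192, -184, -36, -172, -20, -24] -> [1064, 644, -1344, -1288, -252, -1204, -140, -168] -> -1344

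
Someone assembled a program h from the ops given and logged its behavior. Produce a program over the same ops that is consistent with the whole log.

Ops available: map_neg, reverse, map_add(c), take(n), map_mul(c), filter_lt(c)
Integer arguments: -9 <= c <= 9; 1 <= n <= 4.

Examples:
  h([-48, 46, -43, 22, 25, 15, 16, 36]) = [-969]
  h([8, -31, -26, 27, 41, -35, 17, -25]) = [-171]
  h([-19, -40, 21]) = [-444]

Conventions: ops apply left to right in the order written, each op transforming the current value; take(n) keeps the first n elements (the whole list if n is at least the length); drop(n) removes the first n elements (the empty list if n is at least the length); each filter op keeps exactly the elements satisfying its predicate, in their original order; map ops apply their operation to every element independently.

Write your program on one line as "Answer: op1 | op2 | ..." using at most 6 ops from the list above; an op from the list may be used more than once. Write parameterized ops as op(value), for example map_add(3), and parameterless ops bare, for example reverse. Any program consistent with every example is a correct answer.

map_mul(-3) | filter_lt(-8) | map_mul(7) | take(1) | map_add(-3)

Check, running the answer program on each example:
  [-48, 46, -43, 22, 25, 15, 16, 36] -> [144, -138, 129, -66, -75, -45, -48, -108] -> [-138, -66, -75, -45, -48, -108] -> [-966, -462, -525, -315, -336, -756] -> [-966] -> [-969]
  [8, -31, -26, 27, 41, -35, 17, -25] -> [-24, 93, 78, -81, -123, 105, -51, 75] -> [-24, -81, -123, -51] -> [-168, -567, -861, -357] -> [-168] -> [-171]
  [-19, -40, 21] -> [57, 120, -63] -> [-63] -> [-441] -> [-441] -> [-444]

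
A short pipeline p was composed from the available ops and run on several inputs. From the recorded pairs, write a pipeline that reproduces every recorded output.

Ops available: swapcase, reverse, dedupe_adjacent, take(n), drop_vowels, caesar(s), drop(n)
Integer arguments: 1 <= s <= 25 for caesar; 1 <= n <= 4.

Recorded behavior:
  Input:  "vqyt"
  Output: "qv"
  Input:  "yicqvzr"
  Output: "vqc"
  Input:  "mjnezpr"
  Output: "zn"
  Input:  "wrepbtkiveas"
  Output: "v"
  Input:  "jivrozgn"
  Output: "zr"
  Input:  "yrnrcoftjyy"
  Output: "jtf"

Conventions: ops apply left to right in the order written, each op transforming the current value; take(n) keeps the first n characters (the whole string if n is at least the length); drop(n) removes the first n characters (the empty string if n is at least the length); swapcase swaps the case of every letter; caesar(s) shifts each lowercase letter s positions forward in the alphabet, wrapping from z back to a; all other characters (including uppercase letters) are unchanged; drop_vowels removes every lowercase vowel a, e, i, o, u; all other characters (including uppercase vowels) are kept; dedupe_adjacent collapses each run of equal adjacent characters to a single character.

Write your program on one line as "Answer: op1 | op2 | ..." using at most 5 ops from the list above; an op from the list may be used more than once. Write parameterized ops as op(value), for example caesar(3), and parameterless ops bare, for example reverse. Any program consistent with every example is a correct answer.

reverse | drop(2) | take(3) | drop_vowels

Check, running the answer program on each example:
  "vqyt" -> "tyqv" -> "qv" -> "qv" -> "qv"
  "yicqvzr" -> "rzvqciy" -> "vqciy" -> "vqc" -> "vqc"
  "mjnezpr" -> "rpzenjm" -> "zenjm" -> "zen" -> "zn"
  "wrepbtkiveas" -> "saeviktbperw" -> "eviktbperw" -> "evi" -> "v"
  "jivrozgn" -> "ngzorvij" -> "zorvij" -> "zor" -> "zr"
  "yrnrcoftjyy" -> "yyjtfocrnry" -> "jtfocrnry" -> "jtf" -> "jtf"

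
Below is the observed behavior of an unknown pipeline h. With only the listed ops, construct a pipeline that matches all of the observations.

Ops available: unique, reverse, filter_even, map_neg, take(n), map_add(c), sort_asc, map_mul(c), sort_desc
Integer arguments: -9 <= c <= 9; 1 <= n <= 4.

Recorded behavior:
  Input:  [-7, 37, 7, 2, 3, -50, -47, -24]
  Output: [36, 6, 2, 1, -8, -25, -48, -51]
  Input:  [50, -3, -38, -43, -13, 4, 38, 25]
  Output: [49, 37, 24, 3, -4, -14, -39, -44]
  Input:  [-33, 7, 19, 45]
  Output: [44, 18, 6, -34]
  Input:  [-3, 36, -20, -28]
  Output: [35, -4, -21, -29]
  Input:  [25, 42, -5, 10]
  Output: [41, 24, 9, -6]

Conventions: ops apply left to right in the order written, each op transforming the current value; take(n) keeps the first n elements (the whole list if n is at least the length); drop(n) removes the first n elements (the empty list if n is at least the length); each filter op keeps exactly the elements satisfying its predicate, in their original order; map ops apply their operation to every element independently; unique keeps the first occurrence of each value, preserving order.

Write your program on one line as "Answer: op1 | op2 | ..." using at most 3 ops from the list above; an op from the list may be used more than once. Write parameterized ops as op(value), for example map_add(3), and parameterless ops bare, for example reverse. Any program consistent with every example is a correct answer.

reverse | sort_desc | map_add(-1)

Check, running the answer program on each example:
  [-7, 37, 7, 2, 3, -50, -47, -24] -> [-24, -47, -50, 3, 2, 7, 37, -7] -> [37, 7, 3, 2, -7, -24, -47, -50] -> [36, 6, 2, 1, -8, -25, -48, -51]
  [50, -3, -38, -43, -13, 4, 38, 25] -> [25, 38, 4, -13, -43, -38, -3, 50] -> [50, 38, 25, 4, -3, -13, -38, -43] -> [49, 37, 24, 3, -4, -14, -39, -44]
  [-33, 7, 19, 45] -> [45, 19, 7, -33] -> [45, 19, 7, -33] -> [44, 18, 6, -34]
  [-3, 36, -20, -28] -> [-28, -20, 36, -3] -> [36, -3, -20, -28] -> [35, -4, -21, -29]
  [25, 42, -5, 10] -> [10, -5, 42, 25] -> [42, 25, 10, -5] -> [41, 24, 9, -6]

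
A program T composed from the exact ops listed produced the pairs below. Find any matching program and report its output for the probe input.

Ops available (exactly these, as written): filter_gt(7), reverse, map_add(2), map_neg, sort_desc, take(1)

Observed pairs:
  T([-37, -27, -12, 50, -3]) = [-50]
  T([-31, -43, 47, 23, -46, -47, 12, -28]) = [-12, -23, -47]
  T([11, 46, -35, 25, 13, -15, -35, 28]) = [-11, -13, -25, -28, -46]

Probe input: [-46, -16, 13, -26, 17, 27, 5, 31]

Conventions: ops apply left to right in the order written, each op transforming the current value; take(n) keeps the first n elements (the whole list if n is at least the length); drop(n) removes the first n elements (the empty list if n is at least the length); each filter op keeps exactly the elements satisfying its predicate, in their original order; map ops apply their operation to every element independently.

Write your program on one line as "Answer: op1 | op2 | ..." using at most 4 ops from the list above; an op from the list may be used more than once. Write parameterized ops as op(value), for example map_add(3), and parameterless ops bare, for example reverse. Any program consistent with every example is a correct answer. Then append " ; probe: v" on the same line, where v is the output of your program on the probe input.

filter_gt(7) | map_neg | sort_desc ; probe: [-13, -17, -27, -31]

Check, running the answer program on each example:
  [-37, -27, -12, 50, -3] -> [50] -> [-50] -> [-50]
  [-31, -43, 47, 23, -46, -47, 12, -28] -> [47, 23, 12] -> [-47, -23, -12] -> [-12, -23, -47]
  [11, 46, -35, 25, 13, -15, -35, 28] -> [11, 46, 25, 13, 28] -> [-11, -46, -25, -13, -28] -> [-11, -13, -25, -28, -46]
  probe: [-46, -16, 13, -26, 17, 27, 5, 31] -> [13, 17, 27, 31] -> [-13, -17, -27, -31] -> [-13, -17, -27, -31]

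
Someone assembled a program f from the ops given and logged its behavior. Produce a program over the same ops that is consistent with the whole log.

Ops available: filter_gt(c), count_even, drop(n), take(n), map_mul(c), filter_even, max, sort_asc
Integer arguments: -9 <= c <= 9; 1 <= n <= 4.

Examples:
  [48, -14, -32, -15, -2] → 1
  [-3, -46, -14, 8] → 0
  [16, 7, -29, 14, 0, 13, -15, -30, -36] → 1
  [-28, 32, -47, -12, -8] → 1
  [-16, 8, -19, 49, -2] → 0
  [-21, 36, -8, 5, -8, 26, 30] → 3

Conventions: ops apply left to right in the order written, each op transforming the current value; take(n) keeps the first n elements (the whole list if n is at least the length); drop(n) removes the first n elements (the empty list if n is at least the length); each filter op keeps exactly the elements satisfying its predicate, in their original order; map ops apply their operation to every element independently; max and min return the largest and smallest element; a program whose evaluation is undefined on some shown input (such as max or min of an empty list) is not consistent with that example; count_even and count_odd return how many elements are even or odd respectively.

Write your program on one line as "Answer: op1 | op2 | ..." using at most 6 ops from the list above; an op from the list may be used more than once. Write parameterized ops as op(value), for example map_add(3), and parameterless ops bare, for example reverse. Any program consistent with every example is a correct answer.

map_mul(3) | drop(1) | sort_asc | drop(3) | take(4) | count_even

Check, running the answer program on each example:
  [48, -14, -32, -15, -2] -> [144, -42, -96, -45, -6] -> [-42, -96, -45, -6] -> [-96, -45, -42, -6] -> [-6] -> [-6] -> 1
  [-3, -46, -14, 8] -> [-9, -138, -42, 24] -> [-138, -42, 24] -> [-138, -42, 24] -> [] -> [] -> 0
  [16, 7, -29, 14, 0, 13, -15, -30, -36] -> [48, 21, -87, 42, 0, 39, -45, -90, -108] -> [21, -87, 42, 0, 39, -45, -90, -108] -> [-108, -90, -87, -45, 0, 21, 39, 42] -> [-45, 0, 21, 39, 42] -> [-45, 0, 21, 39] -> 1
  [-28, 32, -47, -12, -8] -> [-84, 96, -141, -36, -24] -> [96, -141, -36, -24] -> [-141, -36, -24, 96] -> [96] -> [96] -> 1
  [-16, 8, -19, 49, -2] -> [-48, 24, -57, 147, -6] -> [24, -57, 147, -6] -> [-57, -6, 24, 147] -> [147] -> [147] -> 0
  [-21, 36, -8, 5, -8, 26, 30] -> [-63, 108, -24, 15, -24, 78, 90] -> [108, -24, 15, -24, 78, 90] -> [-24, -24, 15, 78, 90, 108] -> [78, 90, 108] -> [78, 90, 108] -> 3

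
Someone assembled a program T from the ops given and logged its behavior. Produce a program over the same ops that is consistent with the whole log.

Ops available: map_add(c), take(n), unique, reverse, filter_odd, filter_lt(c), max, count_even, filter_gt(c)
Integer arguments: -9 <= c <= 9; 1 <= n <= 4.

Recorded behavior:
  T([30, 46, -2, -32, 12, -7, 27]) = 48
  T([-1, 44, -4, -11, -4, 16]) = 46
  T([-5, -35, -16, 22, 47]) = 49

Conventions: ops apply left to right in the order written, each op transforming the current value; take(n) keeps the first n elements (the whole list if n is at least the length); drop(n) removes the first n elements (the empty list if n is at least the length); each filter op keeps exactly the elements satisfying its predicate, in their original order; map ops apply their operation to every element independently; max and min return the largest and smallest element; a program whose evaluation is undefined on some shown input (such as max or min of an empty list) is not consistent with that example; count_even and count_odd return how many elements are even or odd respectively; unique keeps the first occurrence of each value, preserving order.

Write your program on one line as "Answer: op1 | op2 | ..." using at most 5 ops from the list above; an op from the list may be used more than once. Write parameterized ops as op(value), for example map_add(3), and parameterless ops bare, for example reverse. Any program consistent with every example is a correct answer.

map_add(-6) | map_add(8) | reverse | max

Check, running the answer program on each example:
  [30, 46, -2, -32, 12, -7, 27] -> [24, 40, -8, -38, 6, -13, 21] -> [32, 48, 0, -30, 14, -5, 29] -> [29, -5, 14, -30, 0, 48, 32] -> 48
  [-1, 44, -4, -11, -4, 16] -> [-7, 38, -10, -17, -10, 10] -> [1, 46, -2, -9, -2, 18] -> [18, -2, -9, -2, 46, 1] -> 46
  [-5, -35, -16, 22, 47] -> [-11, -41, -22, 16, 41] -> [-3, -33, -14, 24, 49] -> [49, 24, -14, -33, -3] -> 49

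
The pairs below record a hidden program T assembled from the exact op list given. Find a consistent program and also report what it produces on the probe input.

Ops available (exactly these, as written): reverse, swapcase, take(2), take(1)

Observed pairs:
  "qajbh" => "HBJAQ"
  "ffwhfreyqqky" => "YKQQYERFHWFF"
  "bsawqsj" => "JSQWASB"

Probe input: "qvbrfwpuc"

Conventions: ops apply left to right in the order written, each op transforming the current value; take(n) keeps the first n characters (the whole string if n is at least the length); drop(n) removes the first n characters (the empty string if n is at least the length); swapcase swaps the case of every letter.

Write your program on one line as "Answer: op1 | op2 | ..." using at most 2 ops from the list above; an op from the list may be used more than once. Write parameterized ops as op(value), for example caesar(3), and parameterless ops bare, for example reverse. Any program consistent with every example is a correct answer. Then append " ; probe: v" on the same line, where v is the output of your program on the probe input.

reverse | swapcase ; probe: "CUPWFRBVQ"

Check, running the answer program on each example:
  "qajbh" -> "hbjaq" -> "HBJAQ"
  "ffwhfreyqqky" -> "ykqqyerfhwff" -> "YKQQYERFHWFF"
  "bsawqsj" -> "jsqwasb" -> "JSQWASB"
  probe: "qvbrfwpuc" -> "cupwfrbvq" -> "CUPWFRBVQ"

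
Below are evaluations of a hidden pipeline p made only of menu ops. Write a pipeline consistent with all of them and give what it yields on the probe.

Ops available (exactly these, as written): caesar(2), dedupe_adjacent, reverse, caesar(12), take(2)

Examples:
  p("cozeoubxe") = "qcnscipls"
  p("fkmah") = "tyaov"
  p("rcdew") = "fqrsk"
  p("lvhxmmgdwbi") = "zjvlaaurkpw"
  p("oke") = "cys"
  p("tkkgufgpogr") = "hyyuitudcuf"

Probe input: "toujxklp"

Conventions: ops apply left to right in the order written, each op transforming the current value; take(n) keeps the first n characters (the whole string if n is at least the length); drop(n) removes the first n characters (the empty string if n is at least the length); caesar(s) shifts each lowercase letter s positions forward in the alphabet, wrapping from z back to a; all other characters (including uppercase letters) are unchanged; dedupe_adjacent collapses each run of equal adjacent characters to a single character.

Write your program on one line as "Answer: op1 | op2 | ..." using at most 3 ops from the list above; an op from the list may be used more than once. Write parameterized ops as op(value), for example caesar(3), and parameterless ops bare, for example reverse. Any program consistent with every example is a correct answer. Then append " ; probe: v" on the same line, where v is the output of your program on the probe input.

caesar(2) | caesar(12) ; probe: "hcixlyzd"

Check, running the answer program on each example:
  "cozeoubxe" -> "eqbgqwdzg" -> "qcnscipls"
  "fkmah" -> "hmocj" -> "tyaov"
  "rcdew" -> "tefgy" -> "fqrsk"
  "lvhxmmgdwbi" -> "nxjzooifydk" -> "zjvlaaurkpw"
  "oke" -> "qmg" -> "cys"
  "tkkgufgpogr" -> "vmmiwhirqit" -> "hyyuitudcuf"
  probe: "toujxklp" -> "vqwlzmnr" -> "hcixlyzd"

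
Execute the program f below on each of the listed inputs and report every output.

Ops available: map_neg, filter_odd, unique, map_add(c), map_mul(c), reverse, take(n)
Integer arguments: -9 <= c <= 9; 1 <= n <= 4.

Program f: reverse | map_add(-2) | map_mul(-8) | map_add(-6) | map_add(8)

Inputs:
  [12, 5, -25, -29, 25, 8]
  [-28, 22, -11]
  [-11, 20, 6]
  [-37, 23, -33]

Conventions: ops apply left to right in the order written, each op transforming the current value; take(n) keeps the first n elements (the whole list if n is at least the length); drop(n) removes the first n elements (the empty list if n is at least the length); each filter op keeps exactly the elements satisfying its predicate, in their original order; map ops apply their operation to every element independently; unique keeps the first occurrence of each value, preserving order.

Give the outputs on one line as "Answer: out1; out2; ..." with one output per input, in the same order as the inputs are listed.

[-46, -182, 250, 218, -22, -78]; [106, -158, 242]; [-30, -142, 106]; [282, -166, 314]

Execution, op by op:
  [12, 5, -25, -29, 25, 8] -> [8, 25, -29, -25, 5, 12] -> [6, 23, -31, -27, 3, 10] -> [-48, -184, 248, 216, -24, -80] -> [-54, -190, 242, 210, -30, -86] -> [-46, -182, 250, 218, -22, -78]
  [-28, 22, -11] -> [-11, 22, -28] -> [-13, 20, -30] -> [104, -160, 240] -> [98, -166, 234] -> [106, -158, 242]
  [-11, 20, 6] -> [6, 20, -11] -> [4, 18, -13] -> [-32, -144, 104] -> [-38, -150, 98] -> [-30, -142, 106]
  [-37, 23, -33] -> [-33, 23, -37] -> [-35, 21, -39] -> [280, -168, 312] -> [274, -174, 306] -> [282, -166, 314]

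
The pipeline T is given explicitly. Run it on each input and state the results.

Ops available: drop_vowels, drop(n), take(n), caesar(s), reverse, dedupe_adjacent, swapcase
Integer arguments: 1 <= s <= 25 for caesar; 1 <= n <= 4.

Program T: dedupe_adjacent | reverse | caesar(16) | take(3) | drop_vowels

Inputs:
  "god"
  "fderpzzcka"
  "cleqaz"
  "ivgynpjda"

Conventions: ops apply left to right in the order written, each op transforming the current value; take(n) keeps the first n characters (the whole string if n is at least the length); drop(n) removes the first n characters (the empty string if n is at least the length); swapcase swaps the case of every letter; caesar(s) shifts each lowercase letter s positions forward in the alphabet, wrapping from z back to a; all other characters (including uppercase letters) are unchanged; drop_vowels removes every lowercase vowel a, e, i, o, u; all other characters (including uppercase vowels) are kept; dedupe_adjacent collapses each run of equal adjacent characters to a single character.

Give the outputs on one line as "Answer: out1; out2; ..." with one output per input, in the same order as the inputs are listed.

Execution, op by op:
  "god" -> "god" -> "dog" -> "tew" -> "tew" -> "tw"
  "fderpzzcka" -> "fderpzcka" -> "akczpredf" -> "qaspfhutv" -> "qas" -> "qs"
  "cleqaz" -> "cleqaz" -> "zaqelc" -> "pqgubs" -> "pqg" -> "pqg"
  "ivgynpjda" -> "ivgynpjda" -> "adjpnygvi" -> "qtzfdowly" -> "qtz" -> "qtz"

"tw"; "qs"; "pqg"; "qtz"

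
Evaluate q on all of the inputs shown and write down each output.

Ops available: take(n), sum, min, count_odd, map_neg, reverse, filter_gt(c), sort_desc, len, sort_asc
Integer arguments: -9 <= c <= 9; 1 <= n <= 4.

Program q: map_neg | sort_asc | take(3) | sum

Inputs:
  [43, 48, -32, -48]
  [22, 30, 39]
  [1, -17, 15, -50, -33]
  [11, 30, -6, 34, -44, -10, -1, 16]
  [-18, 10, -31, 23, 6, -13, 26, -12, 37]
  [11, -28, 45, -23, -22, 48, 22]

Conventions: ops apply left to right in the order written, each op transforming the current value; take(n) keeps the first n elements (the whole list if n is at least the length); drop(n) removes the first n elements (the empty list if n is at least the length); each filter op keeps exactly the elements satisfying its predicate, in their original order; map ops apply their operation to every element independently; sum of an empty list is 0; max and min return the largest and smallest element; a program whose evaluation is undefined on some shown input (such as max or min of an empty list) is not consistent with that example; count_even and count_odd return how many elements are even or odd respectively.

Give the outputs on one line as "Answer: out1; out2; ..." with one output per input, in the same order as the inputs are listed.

-59; -91; 1; -80; -86; -115

Execution, op by op:
  [43, 48, -32, -48] -> [-43, -48, 32, 48] -> [-48, -43, 32, 48] -> [-48, -43, 32] -> -59
  [22, 30, 39] -> [-22, -30, -39] -> [-39, -30, -22] -> [-39, -30, -22] -> -91
  [1, -17, 15, -50, -33] -> [-1, 17, -15, 50, 33] -> [-15, -1, 17, 33, 50] -> [-15, -1, 17] -> 1
  [11, 30, -6, 34, -44, -10, -1, 16] -> [-11, -30, 6, -34, 44, 10, 1, -16] -> [-34, -30, -16, -11, 1, 6, 10, 44] -> [-34, -30, -16] -> -80
  [-18, 10, -31, 23, 6, -13, 26, -12, 37] -> [18, -10, 31, -23, -6, 13, -26, 12, -37] -> [-37, -26, -23, -10, -6, 12, 13, 18, 31] -> [-37, -26, -23] -> -86
  [11, -28, 45, -23, -22, 48, 22] -> [-11, 28, -45, 23, 22, -48, -22] -> [-48, -45, -22, -11, 22, 23, 28] -> [-48, -45, -22] -> -115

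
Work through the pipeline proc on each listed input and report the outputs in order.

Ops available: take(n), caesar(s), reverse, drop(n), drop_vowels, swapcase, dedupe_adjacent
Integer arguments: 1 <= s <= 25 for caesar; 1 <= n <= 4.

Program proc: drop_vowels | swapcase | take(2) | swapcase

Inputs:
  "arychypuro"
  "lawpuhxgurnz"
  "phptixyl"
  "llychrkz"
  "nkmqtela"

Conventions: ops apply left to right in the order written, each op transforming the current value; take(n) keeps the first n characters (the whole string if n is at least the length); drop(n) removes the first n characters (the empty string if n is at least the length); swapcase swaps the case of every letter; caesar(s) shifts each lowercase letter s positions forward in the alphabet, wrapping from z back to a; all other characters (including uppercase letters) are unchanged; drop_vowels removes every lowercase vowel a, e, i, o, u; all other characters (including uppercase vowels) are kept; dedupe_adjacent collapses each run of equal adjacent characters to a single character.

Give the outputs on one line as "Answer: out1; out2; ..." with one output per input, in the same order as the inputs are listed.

Execution, op by op:
  "arychypuro" -> "rychypr" -> "RYCHYPR" -> "RY" -> "ry"
  "lawpuhxgurnz" -> "lwphxgrnz" -> "LWPHXGRNZ" -> "LW" -> "lw"
  "phptixyl" -> "phptxyl" -> "PHPTXYL" -> "PH" -> "ph"
  "llychrkz" -> "llychrkz" -> "LLYCHRKZ" -> "LL" -> "ll"
  "nkmqtela" -> "nkmqtl" -> "NKMQTL" -> "NK" -> "nk"

"ry"; "lw"; "ph"; "ll"; "nk"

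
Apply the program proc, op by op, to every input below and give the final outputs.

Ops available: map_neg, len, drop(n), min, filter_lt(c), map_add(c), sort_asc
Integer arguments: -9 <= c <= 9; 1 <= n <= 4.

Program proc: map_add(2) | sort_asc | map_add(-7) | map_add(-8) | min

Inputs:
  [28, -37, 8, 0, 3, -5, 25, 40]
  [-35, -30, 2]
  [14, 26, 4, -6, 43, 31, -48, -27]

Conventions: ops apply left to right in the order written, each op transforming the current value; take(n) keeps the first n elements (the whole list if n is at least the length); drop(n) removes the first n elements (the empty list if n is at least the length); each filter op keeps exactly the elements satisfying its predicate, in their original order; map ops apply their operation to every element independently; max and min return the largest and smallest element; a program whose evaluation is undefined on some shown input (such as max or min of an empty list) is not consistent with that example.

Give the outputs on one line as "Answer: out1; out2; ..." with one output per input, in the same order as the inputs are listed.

-50; -48; -61

Execution, op by op:
  [28, -37, 8, 0, 3, -5, 25, 40] -> [30, -35, 10, 2, 5, -3, 27, 42] -> [-35, -3, 2, 5, 10, 27, 30, 42] -> [-42, -10, -5, -2, 3, 20, 23, 35] -> [-50, -18, -13, -10, -5, 12, 15, 27] -> -50
  [-35, -30, 2] -> [-33, -28, 4] -> [-33, -28, 4] -> [-40, -35, -3] -> [-48, -43, -11] -> -48
  [14, 26, 4, -6, 43, 31, -48, -27] -> [16, 28, 6, -4, 45, 33, -46, -25] -> [-46, -25, -4, 6, 16, 28, 33, 45] -> [-53, -32, -11, -1, 9, 21, 26, 38] -> [-61, -40, -19, -9, 1, 13, 18, 30] -> -61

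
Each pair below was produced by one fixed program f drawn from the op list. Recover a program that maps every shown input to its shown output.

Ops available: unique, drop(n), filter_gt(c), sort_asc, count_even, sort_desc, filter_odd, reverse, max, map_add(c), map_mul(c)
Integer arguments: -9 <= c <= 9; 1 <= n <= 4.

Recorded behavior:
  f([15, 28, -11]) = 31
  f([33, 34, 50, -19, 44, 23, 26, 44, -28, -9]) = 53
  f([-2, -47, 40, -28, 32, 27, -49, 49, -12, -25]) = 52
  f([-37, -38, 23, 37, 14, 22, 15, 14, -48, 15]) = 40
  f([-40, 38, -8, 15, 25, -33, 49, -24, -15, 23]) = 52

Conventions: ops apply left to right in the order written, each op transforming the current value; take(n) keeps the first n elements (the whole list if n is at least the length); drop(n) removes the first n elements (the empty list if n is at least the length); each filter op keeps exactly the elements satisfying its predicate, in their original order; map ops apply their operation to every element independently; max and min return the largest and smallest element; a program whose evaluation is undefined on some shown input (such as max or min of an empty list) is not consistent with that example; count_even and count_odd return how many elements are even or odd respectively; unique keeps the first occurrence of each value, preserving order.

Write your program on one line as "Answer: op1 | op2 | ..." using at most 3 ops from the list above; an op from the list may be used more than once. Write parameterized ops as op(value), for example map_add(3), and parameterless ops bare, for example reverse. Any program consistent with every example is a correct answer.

map_add(3) | max

Check, running the answer program on each example:
  [15, 28, -11] -> [18, 31, -8] -> 31
  [33, 34, 50, -19, 44, 23, 26, 44, -28, -9] -> [36, 37, 53, -16, 47, 26, 29, 47, -25, -6] -> 53
  [-2, -47, 40, -28, 32, 27, -49, 49, -12, -25] -> [1, -44, 43, -25, 35, 30, -46, 52, -9, -22] -> 52
  [-37, -38, 23, 37, 14, 22, 15, 14, -48, 15] -> [-34, -35, 26, 40, 17, 25, 18, 17, -45, 18] -> 40
  [-40, 38, -8, 15, 25, -33, 49, -24, -15, 23] -> [-37, 41, -5, 18, 28, -30, 52, -21, -12, 26] -> 52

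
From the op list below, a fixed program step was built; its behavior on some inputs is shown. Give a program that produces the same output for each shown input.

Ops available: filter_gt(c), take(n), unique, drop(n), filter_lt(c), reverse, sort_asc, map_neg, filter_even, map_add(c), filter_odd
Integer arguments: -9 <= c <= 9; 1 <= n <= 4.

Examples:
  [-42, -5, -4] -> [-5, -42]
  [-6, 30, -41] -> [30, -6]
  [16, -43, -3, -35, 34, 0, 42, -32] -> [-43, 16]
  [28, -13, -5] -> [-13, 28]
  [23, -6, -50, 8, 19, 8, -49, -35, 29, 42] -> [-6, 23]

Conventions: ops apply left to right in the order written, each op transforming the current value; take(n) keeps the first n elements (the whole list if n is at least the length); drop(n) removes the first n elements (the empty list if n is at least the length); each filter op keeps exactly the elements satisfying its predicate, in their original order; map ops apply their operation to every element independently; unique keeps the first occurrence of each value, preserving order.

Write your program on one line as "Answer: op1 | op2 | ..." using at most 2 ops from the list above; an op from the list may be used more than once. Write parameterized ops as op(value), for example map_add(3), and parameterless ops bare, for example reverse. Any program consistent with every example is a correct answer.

take(2) | reverse

Check, running the answer program on each example:
  [-42, -5, -4] -> [-42, -5] -> [-5, -42]
  [-6, 30, -41] -> [-6, 30] -> [30, -6]
  [16, -43, -3, -35, 34, 0, 42, -32] -> [16, -43] -> [-43, 16]
  [28, -13, -5] -> [28, -13] -> [-13, 28]
  [23, -6, -50, 8, 19, 8, -49, -35, 29, 42] -> [23, -6] -> [-6, 23]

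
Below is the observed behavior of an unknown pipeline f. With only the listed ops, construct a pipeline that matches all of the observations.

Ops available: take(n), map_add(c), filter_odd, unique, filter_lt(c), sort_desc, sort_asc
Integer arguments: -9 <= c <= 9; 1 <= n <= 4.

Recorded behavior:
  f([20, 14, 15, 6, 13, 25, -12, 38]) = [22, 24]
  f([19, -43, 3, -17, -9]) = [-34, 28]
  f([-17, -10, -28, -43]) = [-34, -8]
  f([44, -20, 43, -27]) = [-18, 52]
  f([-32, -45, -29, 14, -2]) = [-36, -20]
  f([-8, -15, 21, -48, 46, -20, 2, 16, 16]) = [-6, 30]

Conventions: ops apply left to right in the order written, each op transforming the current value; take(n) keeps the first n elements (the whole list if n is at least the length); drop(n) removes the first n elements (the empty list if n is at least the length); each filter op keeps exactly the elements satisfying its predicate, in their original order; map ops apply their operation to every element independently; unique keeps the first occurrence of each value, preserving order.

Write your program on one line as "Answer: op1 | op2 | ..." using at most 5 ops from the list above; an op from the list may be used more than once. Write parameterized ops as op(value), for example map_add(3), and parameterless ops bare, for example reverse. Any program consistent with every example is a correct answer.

filter_odd | map_add(9) | take(2) | sort_asc

Check, running the answer program on each example:
  [20, 14, 15, 6, 13, 25, -12, 38] -> [15, 13, 25] -> [24, 22, 34] -> [24, 22] -> [22, 24]
  [19, -43, 3, -17, -9] -> [19, -43, 3, -17, -9] -> [28, -34, 12, -8, 0] -> [28, -34] -> [-34, 28]
  [-17, -10, -28, -43] -> [-17, -43] -> [-8, -34] -> [-8, -34] -> [-34, -8]
  [44, -20, 43, -27] -> [43, -27] -> [52, -18] -> [52, -18] -> [-18, 52]
  [-32, -45, -29, 14, -2] -> [-45, -29] -> [-36, -20] -> [-36, -20] -> [-36, -20]
  [-8, -15, 21, -48, 46, -20, 2, 16, 16] -> [-15, 21] -> [-6, 30] -> [-6, 30] -> [-6, 30]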